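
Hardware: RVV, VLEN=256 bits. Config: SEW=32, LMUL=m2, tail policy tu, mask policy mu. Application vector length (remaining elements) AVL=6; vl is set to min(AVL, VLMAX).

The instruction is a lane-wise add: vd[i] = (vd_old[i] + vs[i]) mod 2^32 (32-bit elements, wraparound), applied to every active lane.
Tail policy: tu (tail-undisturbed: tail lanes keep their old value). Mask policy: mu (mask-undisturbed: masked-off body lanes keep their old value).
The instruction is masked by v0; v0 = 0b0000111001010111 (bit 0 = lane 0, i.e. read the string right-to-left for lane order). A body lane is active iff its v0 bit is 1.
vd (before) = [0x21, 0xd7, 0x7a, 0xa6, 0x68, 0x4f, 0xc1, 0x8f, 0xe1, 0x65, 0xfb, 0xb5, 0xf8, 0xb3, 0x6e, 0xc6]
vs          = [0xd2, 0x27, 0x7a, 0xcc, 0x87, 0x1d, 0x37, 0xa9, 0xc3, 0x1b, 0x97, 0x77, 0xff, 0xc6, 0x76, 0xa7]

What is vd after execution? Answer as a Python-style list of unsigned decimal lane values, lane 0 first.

vd = [243, 254, 244, 166, 239, 79, 193, 143, 225, 101, 251, 181, 248, 179, 110, 198]

VLMAX = VLEN×LMUL/SEW = 256×2/32 = 16
AVL=6 ≤ VLMAX=16, so vl = 6
vd[0] add(0x21,0xd2) -> 0xf3
vd[1] add(0xd7,0x27) -> 0xfe
vd[2] add(0x7a,0x7a) -> 0xf4
vd[3] mask-off/keep -> 0xa6
vd[4] add(0x68,0x87) -> 0xef
vd[5] mask-off/keep -> 0x4f
vd[6] tail/keep -> 0xc1
vd[7] tail/keep -> 0x8f
vd[8] tail/keep -> 0xe1
vd[9] tail/keep -> 0x65
vd[10] tail/keep -> 0xfb
vd[11] tail/keep -> 0xb5
vd[12] tail/keep -> 0xf8
vd[13] tail/keep -> 0xb3
vd[14] tail/keep -> 0x6e
vd[15] tail/keep -> 0xc6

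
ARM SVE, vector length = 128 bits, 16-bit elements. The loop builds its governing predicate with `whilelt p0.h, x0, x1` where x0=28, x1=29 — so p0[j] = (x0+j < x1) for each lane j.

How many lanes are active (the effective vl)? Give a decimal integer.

register lanes = 128/16 = 8
active while 28+j < 29, i.e. j ∈ [0,1) capped at 8 ⇒ 1

vl = 1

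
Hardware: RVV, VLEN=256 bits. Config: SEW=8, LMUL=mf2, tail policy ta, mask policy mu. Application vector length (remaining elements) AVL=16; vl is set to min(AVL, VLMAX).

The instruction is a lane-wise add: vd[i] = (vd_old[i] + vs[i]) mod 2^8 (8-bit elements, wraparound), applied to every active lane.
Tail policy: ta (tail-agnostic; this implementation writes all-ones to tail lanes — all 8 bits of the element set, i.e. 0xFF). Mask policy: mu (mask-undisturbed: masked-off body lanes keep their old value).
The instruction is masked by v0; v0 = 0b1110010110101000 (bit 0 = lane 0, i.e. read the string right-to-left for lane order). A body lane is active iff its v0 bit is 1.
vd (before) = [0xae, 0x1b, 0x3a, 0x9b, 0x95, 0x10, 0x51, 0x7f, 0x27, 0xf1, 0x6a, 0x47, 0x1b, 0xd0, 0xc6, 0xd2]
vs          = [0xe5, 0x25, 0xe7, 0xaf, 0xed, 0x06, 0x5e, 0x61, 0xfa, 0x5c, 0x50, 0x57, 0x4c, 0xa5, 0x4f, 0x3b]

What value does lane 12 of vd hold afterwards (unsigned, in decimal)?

VLMAX = (256 × 1/2) / 8 = 16 lanes
vl = min(AVL, VLMAX) = min(16, 16) = 16
vd[0] mask-off/keep -> 0xae
vd[1] mask-off/keep -> 0x1b
vd[2] mask-off/keep -> 0x3a
vd[3] add(0x9b,0xaf) -> 0x4a
vd[4] mask-off/keep -> 0x95
vd[5] add(0x10,0x06) -> 0x16
vd[6] mask-off/keep -> 0x51
vd[7] add(0x7f,0x61) -> 0xe0
vd[8] add(0x27,0xfa) -> 0x21
vd[9] mask-off/keep -> 0xf1
vd[10] add(0x6a,0x50) -> 0xba
vd[11] mask-off/keep -> 0x47
vd[12] mask-off/keep -> 0x1b
vd[13] add(0xd0,0xa5) -> 0x75
vd[14] add(0xc6,0x4f) -> 0x15
vd[15] add(0xd2,0x3b) -> 0x0d

vd[12] = 27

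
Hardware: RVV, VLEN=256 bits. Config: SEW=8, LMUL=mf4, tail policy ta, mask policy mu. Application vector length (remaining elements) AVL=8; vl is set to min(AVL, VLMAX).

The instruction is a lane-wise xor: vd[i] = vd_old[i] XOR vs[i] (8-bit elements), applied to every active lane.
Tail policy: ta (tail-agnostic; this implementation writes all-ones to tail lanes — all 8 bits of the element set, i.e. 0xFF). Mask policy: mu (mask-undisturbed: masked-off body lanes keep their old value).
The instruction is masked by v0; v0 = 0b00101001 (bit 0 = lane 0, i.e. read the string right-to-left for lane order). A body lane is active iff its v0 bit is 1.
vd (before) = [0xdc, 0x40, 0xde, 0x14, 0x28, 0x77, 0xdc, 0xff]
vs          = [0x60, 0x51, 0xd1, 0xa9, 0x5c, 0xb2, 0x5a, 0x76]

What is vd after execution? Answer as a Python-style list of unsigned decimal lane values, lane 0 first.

lanes per group: 256·1/4/8 = 8
AVL=8 ≤ VLMAX=8, so vl = 8
lane  0: xor(0xdc,0x60) ⇒ 0xbc
lane  1: mask-off/keep ⇒ 0x40
lane  2: mask-off/keep ⇒ 0xde
lane  3: xor(0x14,0xa9) ⇒ 0xbd
lane  4: mask-off/keep ⇒ 0x28
lane  5: xor(0x77,0xb2) ⇒ 0xc5
lane  6: mask-off/keep ⇒ 0xdc
lane  7: mask-off/keep ⇒ 0xff

vd = [188, 64, 222, 189, 40, 197, 220, 255]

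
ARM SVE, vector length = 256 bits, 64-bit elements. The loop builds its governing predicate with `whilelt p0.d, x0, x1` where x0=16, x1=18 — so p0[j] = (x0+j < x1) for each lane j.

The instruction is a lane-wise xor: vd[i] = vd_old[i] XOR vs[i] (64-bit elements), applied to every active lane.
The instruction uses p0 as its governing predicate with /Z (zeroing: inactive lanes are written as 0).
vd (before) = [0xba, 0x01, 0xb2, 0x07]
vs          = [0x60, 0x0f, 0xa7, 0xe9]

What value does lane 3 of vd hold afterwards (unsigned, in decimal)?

register lanes = 256/64 = 4
active while 16+j < 18, i.e. j ∈ [0,2) capped at 4 ⇒ 2
  i=0: xor(0xba,0x60) → 218
  i=1: xor(0x01,0x0f) → 14
  i=2: tail/zero → 0
  i=3: tail/zero → 0

vd[3] = 0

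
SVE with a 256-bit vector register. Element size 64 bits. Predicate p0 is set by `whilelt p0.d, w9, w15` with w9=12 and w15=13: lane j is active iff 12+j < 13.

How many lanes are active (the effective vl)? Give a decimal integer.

lane count: 256 div 64 = 4
active while 12+j < 13, i.e. j ∈ [0,1) capped at 4 ⇒ 1

vl = 1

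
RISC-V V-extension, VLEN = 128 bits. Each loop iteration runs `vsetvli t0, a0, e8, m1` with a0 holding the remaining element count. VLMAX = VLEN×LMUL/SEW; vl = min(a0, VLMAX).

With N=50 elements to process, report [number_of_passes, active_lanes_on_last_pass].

[iterations, last_vl] = [4, 2]

lanes per group: 128·1/8 = 16
50 elements at 16/iter → 4 passes, remainder 2 on the last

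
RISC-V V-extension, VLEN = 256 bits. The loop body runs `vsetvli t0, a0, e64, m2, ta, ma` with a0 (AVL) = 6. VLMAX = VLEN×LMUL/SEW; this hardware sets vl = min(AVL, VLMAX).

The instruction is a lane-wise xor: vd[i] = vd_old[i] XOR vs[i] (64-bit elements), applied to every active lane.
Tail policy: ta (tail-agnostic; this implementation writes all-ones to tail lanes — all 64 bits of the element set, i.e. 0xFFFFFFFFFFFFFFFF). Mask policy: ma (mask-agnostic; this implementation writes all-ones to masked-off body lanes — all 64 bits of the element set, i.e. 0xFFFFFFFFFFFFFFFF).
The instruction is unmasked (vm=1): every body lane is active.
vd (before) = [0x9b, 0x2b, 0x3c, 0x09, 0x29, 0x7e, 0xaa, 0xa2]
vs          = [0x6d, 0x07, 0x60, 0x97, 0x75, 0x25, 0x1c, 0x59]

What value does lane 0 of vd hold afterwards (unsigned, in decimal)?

VLMAX = (256 × 2) / 64 = 8 lanes
vl ← min(6, 8) = 6
  i=0: xor(0x9b,0x6d) → 246
  i=1: xor(0x2b,0x07) → 44
  i=2: xor(0x3c,0x60) → 92
  i=3: xor(0x09,0x97) → 158
  i=4: xor(0x29,0x75) → 92
  i=5: xor(0x7e,0x25) → 91
  i=6: tail/ones → 18446744073709551615
  i=7: tail/ones → 18446744073709551615

vd[0] = 246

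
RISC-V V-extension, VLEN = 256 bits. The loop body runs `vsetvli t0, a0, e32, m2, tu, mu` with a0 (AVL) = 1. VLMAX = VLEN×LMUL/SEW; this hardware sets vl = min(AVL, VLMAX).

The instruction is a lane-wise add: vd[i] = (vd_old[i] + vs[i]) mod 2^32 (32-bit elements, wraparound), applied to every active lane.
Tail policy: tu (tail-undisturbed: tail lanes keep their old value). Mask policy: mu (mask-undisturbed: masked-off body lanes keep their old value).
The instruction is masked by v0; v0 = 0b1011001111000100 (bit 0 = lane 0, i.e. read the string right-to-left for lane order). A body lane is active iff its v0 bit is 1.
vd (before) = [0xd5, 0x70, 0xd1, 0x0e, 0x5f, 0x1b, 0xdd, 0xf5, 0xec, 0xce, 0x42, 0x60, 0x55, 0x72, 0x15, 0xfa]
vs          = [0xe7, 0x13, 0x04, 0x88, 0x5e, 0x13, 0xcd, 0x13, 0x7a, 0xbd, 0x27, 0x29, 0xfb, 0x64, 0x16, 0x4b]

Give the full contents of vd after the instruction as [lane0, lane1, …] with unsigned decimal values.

lanes per group: 256·2/32 = 16
vl ← min(1, 16) = 1
[0] mask-off/keep = 0xd5
[1] tail/keep = 0x70
[2] tail/keep = 0xd1
[3] tail/keep = 0x0e
[4] tail/keep = 0x5f
[5] tail/keep = 0x1b
[6] tail/keep = 0xdd
[7] tail/keep = 0xf5
[8] tail/keep = 0xec
[9] tail/keep = 0xce
[10] tail/keep = 0x42
[11] tail/keep = 0x60
[12] tail/keep = 0x55
[13] tail/keep = 0x72
[14] tail/keep = 0x15
[15] tail/keep = 0xfa

vd = [213, 112, 209, 14, 95, 27, 221, 245, 236, 206, 66, 96, 85, 114, 21, 250]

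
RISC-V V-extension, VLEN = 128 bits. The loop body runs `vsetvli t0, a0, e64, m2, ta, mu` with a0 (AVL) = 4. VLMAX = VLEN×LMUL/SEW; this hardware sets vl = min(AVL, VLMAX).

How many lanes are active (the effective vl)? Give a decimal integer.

VLMAX = (128 × 2) / 64 = 4 lanes
vl = min(AVL, VLMAX) = min(4, 4) = 4

vl = 4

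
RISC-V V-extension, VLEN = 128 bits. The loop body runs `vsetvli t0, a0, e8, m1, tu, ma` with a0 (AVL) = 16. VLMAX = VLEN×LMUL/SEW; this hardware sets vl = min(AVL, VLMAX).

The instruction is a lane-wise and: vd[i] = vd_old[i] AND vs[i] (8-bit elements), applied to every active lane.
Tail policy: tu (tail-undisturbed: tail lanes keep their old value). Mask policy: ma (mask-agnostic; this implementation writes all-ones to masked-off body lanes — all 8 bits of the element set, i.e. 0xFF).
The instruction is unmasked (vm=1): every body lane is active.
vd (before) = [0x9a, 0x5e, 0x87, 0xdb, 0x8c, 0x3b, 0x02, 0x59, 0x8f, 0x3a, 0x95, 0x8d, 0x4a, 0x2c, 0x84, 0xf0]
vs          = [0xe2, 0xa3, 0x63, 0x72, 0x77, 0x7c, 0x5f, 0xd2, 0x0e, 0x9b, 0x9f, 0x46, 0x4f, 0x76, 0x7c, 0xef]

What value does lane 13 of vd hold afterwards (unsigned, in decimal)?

VLMAX = (128 × 1) / 8 = 16 lanes
vl ← min(16, 16) = 16
  i=0: and(0x9a,0xe2) → 130
  i=1: and(0x5e,0xa3) → 2
  i=2: and(0x87,0x63) → 3
  i=3: and(0xdb,0x72) → 82
  i=4: and(0x8c,0x77) → 4
  i=5: and(0x3b,0x7c) → 56
  i=6: and(0x02,0x5f) → 2
  i=7: and(0x59,0xd2) → 80
  i=8: and(0x8f,0x0e) → 14
  i=9: and(0x3a,0x9b) → 26
  i=10: and(0x95,0x9f) → 149
  i=11: and(0x8d,0x46) → 4
  i=12: and(0x4a,0x4f) → 74
  i=13: and(0x2c,0x76) → 36
  i=14: and(0x84,0x7c) → 4
  i=15: and(0xf0,0xef) → 224

vd[13] = 36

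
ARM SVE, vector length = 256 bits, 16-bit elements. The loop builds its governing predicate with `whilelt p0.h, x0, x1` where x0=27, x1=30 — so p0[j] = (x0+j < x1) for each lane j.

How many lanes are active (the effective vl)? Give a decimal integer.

256-bit reg / 16-bit elem → 16 lanes
active while 27+j < 30, i.e. j ∈ [0,3) capped at 16 ⇒ 3

vl = 3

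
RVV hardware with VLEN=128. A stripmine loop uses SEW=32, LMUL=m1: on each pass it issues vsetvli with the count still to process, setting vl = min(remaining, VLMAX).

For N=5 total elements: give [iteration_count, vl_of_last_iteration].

[iterations, last_vl] = [2, 1]

VLMAX = (128 × 1) / 32 = 4 lanes
iterations = ceil(5/4) = 2; final-pass vl = 1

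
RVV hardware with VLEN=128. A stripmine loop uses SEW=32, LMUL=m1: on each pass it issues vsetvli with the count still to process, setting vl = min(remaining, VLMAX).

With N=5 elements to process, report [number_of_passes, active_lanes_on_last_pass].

[iterations, last_vl] = [2, 1]

VLMAX = (128 × 1) / 32 = 4 lanes
5 elements at 4/iter → 2 passes, remainder 1 on the last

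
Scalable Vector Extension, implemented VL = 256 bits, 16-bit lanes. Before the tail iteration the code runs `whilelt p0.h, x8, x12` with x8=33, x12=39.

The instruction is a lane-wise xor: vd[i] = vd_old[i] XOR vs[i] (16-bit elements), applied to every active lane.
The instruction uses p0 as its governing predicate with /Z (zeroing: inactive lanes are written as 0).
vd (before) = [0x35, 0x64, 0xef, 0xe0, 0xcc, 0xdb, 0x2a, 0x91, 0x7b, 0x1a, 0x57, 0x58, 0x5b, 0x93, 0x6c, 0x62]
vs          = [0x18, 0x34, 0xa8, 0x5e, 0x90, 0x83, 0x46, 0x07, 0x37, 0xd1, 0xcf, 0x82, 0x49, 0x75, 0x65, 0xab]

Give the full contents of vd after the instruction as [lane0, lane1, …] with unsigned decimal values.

lane count: 256 div 16 = 16
active while 33+j < 39, i.e. j ∈ [0,6) capped at 16 ⇒ 6
  i=0: xor(0x35,0x18) → 45
  i=1: xor(0x64,0x34) → 80
  i=2: xor(0xef,0xa8) → 71
  i=3: xor(0xe0,0x5e) → 190
  i=4: xor(0xcc,0x90) → 92
  i=5: xor(0xdb,0x83) → 88
  i=6: tail/zero → 0
  i=7: tail/zero → 0
  i=8: tail/zero → 0
  i=9: tail/zero → 0
  i=10: tail/zero → 0
  i=11: tail/zero → 0
  i=12: tail/zero → 0
  i=13: tail/zero → 0
  i=14: tail/zero → 0
  i=15: tail/zero → 0

vd = [45, 80, 71, 190, 92, 88, 0, 0, 0, 0, 0, 0, 0, 0, 0, 0]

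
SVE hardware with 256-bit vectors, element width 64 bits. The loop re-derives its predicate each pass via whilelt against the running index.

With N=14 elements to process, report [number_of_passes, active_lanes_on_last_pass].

lane count: 256 div 64 = 4
N=14: ⌈14/4⌉ = 4 iters; last vl = 14 − 3×4 = 2

[iterations, last_vl] = [4, 2]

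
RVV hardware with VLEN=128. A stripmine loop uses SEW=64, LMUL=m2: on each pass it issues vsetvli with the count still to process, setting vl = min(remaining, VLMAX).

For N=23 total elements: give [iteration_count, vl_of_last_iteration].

VLMAX = VLEN×LMUL/SEW = 128×2/64 = 4
iterations = ceil(23/4) = 6; final-pass vl = 3

[iterations, last_vl] = [6, 3]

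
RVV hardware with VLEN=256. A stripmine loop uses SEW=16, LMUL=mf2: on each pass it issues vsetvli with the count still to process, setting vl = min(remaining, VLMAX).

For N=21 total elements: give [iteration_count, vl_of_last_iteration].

[iterations, last_vl] = [3, 5]

lanes per group: 256·1/2/16 = 8
21 elements at 8/iter → 3 passes, remainder 5 on the last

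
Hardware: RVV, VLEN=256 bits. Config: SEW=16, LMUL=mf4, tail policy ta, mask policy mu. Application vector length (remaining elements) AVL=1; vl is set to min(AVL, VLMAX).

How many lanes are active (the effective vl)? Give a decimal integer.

vl = 1

lanes per group: 256·1/4/16 = 4
vl ← min(1, 4) = 1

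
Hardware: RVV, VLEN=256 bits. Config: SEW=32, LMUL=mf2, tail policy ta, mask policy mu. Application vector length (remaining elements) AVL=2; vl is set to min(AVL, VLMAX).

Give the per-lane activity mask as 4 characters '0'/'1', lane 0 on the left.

predicate = 1100

VLMAX = (256 × 1/2) / 32 = 4 lanes
vl ← min(2, 4) = 2
bits (lane 0 leftmost): 1100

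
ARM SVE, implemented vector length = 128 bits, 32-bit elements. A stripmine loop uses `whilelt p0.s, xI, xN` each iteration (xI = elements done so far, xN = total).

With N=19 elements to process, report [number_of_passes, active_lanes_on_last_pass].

register lanes = 128/32 = 4
N=19: ⌈19/4⌉ = 5 iters; last vl = 19 − 4×4 = 3

[iterations, last_vl] = [5, 3]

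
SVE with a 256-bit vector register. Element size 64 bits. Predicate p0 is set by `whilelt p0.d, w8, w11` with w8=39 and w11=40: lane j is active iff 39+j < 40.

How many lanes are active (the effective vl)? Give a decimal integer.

vl = 1

register lanes = 256/64 = 4
whilelt: lane j active iff 39+j < 40 → j < 1 → 1 active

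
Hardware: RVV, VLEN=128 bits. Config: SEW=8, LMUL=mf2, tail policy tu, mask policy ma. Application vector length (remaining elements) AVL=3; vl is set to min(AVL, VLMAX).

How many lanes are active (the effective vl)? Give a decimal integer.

VLMAX = VLEN×LMUL/SEW = 128×1/2/8 = 8
vl = min(AVL, VLMAX) = min(3, 8) = 3

vl = 3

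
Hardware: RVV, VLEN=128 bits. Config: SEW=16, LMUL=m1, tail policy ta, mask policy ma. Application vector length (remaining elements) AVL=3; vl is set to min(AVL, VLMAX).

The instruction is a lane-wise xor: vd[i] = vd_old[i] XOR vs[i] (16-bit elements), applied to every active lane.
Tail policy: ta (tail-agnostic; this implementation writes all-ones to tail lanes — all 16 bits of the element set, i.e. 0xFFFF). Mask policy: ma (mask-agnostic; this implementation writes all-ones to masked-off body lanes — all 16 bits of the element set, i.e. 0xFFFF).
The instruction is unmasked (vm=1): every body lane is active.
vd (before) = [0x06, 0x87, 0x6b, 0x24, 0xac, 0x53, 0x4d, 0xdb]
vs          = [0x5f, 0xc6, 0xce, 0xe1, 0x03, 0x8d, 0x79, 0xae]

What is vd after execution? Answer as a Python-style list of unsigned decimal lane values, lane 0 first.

vd = [89, 65, 165, 65535, 65535, 65535, 65535, 65535]

VLMAX = VLEN×LMUL/SEW = 128×1/16 = 8
vl = min(AVL, VLMAX) = min(3, 8) = 3
  i=0: xor(0x06,0x5f) → 89
  i=1: xor(0x87,0xc6) → 65
  i=2: xor(0x6b,0xce) → 165
  i=3: tail/ones → 65535
  i=4: tail/ones → 65535
  i=5: tail/ones → 65535
  i=6: tail/ones → 65535
  i=7: tail/ones → 65535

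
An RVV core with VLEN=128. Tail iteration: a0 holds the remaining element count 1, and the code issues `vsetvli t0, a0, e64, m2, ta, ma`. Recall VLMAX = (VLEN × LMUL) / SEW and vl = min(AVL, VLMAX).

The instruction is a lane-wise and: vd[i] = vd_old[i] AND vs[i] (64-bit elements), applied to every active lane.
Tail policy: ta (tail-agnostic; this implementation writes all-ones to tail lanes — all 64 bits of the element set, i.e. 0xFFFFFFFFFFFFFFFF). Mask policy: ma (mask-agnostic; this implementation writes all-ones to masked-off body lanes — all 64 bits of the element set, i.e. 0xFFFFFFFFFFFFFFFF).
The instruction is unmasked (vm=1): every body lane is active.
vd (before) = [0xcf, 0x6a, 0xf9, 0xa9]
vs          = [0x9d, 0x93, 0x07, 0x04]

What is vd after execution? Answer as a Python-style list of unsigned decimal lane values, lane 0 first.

vd = [141, 18446744073709551615, 18446744073709551615, 18446744073709551615]

lanes per group: 128·2/64 = 4
vl = min(AVL, VLMAX) = min(1, 4) = 1
[0] and(0xcf,0x9d) = 0x8d
[1] tail/ones = 0xffffffffffffffff
[2] tail/ones = 0xffffffffffffffff
[3] tail/ones = 0xffffffffffffffff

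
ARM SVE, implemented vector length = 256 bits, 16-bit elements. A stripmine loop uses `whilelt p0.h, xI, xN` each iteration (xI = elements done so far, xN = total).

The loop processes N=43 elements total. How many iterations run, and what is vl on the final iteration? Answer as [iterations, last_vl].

[iterations, last_vl] = [3, 11]

256-bit reg / 16-bit elem → 16 lanes
43 elements at 16/iter → 3 passes, remainder 11 on the last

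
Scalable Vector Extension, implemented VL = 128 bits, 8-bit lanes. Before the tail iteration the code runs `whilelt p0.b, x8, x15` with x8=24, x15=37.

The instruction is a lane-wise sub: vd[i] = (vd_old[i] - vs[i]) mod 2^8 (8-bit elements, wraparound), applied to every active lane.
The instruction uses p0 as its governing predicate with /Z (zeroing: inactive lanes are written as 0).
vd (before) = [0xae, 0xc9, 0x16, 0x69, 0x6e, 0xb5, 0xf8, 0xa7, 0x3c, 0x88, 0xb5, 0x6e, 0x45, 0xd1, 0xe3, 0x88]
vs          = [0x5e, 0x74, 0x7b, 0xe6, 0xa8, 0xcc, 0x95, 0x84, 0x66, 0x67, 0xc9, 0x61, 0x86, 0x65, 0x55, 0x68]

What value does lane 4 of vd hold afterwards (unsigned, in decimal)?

lane count: 128 div 8 = 16
active while 24+j < 37, i.e. j ∈ [0,13) capped at 16 ⇒ 13
[0] sub(0xae,0x5e) = 0x50
[1] sub(0xc9,0x74) = 0x55
[2] sub(0x16,0x7b) = 0x9b
[3] sub(0x69,0xe6) = 0x83
[4] sub(0x6e,0xa8) = 0xc6
[5] sub(0xb5,0xcc) = 0xe9
[6] sub(0xf8,0x95) = 0x63
[7] sub(0xa7,0x84) = 0x23
[8] sub(0x3c,0x66) = 0xd6
[9] sub(0x88,0x67) = 0x21
[10] sub(0xb5,0xc9) = 0xec
[11] sub(0x6e,0x61) = 0x0d
[12] sub(0x45,0x86) = 0xbf
[13] tail/zero = 0x00
[14] tail/zero = 0x00
[15] tail/zero = 0x00

vd[4] = 198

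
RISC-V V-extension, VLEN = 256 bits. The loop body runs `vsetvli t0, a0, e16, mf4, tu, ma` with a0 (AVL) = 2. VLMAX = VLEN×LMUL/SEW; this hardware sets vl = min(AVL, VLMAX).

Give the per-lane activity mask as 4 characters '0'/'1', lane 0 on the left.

lanes per group: 256·1/4/16 = 4
vl ← min(2, 4) = 2
bits (lane 0 leftmost): 1100

predicate = 1100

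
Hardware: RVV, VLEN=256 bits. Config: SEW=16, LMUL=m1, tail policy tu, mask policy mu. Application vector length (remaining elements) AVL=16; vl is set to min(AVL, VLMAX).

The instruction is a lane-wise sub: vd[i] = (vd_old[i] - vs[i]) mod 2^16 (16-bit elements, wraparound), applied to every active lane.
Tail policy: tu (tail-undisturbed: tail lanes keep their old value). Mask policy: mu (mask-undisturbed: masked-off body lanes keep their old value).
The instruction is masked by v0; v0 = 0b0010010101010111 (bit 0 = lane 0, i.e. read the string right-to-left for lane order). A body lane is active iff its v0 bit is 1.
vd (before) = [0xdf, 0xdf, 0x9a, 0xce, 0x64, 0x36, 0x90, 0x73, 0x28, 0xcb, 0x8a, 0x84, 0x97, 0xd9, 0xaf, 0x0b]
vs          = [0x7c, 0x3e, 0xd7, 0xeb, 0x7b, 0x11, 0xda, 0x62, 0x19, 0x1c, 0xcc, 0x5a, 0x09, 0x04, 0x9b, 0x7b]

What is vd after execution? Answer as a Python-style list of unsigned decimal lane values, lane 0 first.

lanes per group: 256·1/16 = 16
vl ← min(16, 16) = 16
[0] sub(0xdf,0x7c) = 0x63
[1] sub(0xdf,0x3e) = 0xa1
[2] sub(0x9a,0xd7) = 0xffc3
[3] mask-off/keep = 0xce
[4] sub(0x64,0x7b) = 0xffe9
[5] mask-off/keep = 0x36
[6] sub(0x90,0xda) = 0xffb6
[7] mask-off/keep = 0x73
[8] sub(0x28,0x19) = 0x0f
[9] mask-off/keep = 0xcb
[10] sub(0x8a,0xcc) = 0xffbe
[11] mask-off/keep = 0x84
[12] mask-off/keep = 0x97
[13] sub(0xd9,0x04) = 0xd5
[14] mask-off/keep = 0xaf
[15] mask-off/keep = 0x0b

vd = [99, 161, 65475, 206, 65513, 54, 65462, 115, 15, 203, 65470, 132, 151, 213, 175, 11]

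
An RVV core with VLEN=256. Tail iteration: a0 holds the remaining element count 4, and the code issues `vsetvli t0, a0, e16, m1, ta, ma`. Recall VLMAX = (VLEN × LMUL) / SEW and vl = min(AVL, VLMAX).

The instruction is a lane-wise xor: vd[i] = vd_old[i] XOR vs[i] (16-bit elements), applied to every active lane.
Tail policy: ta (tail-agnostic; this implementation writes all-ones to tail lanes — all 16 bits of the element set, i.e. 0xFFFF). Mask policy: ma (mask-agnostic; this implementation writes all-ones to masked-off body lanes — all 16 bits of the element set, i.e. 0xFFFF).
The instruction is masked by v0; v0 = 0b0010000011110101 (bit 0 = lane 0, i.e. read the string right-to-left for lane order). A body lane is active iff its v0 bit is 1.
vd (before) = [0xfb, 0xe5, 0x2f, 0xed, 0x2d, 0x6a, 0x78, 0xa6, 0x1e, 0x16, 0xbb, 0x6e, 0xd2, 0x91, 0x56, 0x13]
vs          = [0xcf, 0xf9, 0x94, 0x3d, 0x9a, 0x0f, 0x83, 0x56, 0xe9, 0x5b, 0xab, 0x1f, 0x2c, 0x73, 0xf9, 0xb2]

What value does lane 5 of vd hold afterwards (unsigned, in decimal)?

vd[5] = 65535

lanes per group: 256·1/16 = 16
vl ← min(4, 16) = 4
lane  0: xor(0xfb,0xcf) ⇒ 0x34
lane  1: mask-off/ones ⇒ 0xffff
lane  2: xor(0x2f,0x94) ⇒ 0xbb
lane  3: mask-off/ones ⇒ 0xffff
lane  4: tail/ones ⇒ 0xffff
lane  5: tail/ones ⇒ 0xffff
lane  6: tail/ones ⇒ 0xffff
lane  7: tail/ones ⇒ 0xffff
lane  8: tail/ones ⇒ 0xffff
lane  9: tail/ones ⇒ 0xffff
lane 10: tail/ones ⇒ 0xffff
lane 11: tail/ones ⇒ 0xffff
lane 12: tail/ones ⇒ 0xffff
lane 13: tail/ones ⇒ 0xffff
lane 14: tail/ones ⇒ 0xffff
lane 15: tail/ones ⇒ 0xffff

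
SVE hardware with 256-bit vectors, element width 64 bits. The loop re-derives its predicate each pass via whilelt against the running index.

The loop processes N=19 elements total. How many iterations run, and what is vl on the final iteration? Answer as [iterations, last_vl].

[iterations, last_vl] = [5, 3]

lane count: 256 div 64 = 4
iterations = ceil(19/4) = 5; final-pass vl = 3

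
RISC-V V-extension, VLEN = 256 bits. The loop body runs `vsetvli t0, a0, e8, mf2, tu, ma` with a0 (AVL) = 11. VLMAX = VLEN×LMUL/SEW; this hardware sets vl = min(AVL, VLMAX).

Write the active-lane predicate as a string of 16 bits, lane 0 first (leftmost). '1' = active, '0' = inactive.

VLMAX = (256 × 1/2) / 8 = 16 lanes
AVL=11 ≤ VLMAX=16, so vl = 11
bits (lane 0 leftmost): 1111111111100000

predicate = 1111111111100000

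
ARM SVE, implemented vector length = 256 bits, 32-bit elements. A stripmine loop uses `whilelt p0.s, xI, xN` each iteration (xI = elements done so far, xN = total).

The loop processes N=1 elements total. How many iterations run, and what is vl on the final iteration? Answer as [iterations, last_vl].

[iterations, last_vl] = [1, 1]

register lanes = 256/32 = 8
iterations = ceil(1/8) = 1; final-pass vl = 1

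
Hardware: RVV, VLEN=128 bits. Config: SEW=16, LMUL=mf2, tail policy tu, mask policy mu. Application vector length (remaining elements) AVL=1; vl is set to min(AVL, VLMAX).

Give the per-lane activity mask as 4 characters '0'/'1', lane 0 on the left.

predicate = 1000

VLMAX = VLEN×LMUL/SEW = 128×1/2/16 = 4
AVL=1 ≤ VLMAX=4, so vl = 1
bits (lane 0 leftmost): 1000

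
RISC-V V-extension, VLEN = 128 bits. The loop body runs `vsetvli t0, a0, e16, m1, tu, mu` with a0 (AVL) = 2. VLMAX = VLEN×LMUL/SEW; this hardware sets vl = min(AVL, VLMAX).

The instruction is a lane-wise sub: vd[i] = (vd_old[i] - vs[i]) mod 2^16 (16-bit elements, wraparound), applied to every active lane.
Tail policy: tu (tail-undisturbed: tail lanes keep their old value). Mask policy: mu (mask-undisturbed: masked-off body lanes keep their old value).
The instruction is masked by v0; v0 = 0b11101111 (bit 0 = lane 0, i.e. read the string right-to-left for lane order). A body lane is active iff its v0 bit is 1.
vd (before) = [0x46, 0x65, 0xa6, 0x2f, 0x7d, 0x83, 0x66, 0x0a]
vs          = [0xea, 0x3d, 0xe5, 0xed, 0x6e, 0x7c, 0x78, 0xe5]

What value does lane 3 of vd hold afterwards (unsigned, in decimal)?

VLMAX = (128 × 1) / 16 = 8 lanes
vl = min(AVL, VLMAX) = min(2, 8) = 2
[0] sub(0x46,0xea) = 0xff5c
[1] sub(0x65,0x3d) = 0x28
[2] tail/keep = 0xa6
[3] tail/keep = 0x2f
[4] tail/keep = 0x7d
[5] tail/keep = 0x83
[6] tail/keep = 0x66
[7] tail/keep = 0x0a

vd[3] = 47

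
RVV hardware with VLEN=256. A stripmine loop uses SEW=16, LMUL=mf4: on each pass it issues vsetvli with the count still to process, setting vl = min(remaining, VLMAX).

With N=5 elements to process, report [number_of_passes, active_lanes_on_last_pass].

[iterations, last_vl] = [2, 1]

VLMAX = (256 × 1/4) / 16 = 4 lanes
N=5: ⌈5/4⌉ = 2 iters; last vl = 5 − 1×4 = 1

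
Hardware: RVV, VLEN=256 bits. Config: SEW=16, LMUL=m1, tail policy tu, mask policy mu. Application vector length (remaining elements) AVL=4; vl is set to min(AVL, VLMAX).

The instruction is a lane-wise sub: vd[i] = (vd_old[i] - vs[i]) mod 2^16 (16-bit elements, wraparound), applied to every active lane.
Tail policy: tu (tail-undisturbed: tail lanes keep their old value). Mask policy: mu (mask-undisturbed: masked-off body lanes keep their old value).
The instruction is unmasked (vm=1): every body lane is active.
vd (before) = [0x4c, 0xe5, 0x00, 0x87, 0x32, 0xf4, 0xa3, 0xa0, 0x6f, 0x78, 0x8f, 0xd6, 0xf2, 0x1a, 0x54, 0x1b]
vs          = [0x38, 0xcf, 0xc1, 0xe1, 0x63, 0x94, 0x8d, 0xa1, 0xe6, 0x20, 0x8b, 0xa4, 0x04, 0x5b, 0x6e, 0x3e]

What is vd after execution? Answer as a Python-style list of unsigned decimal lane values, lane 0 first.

VLMAX = (256 × 1) / 16 = 16 lanes
vl ← min(4, 16) = 4
[0] sub(0x4c,0x38) = 0x14
[1] sub(0xe5,0xcf) = 0x16
[2] sub(0x00,0xc1) = 0xff3f
[3] sub(0x87,0xe1) = 0xffa6
[4] tail/keep = 0x32
[5] tail/keep = 0xf4
[6] tail/keep = 0xa3
[7] tail/keep = 0xa0
[8] tail/keep = 0x6f
[9] tail/keep = 0x78
[10] tail/keep = 0x8f
[11] tail/keep = 0xd6
[12] tail/keep = 0xf2
[13] tail/keep = 0x1a
[14] tail/keep = 0x54
[15] tail/keep = 0x1b

vd = [20, 22, 65343, 65446, 50, 244, 163, 160, 111, 120, 143, 214, 242, 26, 84, 27]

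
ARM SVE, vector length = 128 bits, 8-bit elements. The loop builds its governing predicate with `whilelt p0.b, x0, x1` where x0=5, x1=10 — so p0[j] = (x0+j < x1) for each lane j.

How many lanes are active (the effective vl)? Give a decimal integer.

lane count: 128 div 8 = 16
p0[j] = (5+j < 10); true for j=0..4 → 5 lanes set

vl = 5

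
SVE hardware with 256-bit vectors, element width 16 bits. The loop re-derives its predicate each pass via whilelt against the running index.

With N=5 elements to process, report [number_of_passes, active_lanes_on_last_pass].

[iterations, last_vl] = [1, 5]

lane count: 256 div 16 = 16
iterations = ceil(5/16) = 1; final-pass vl = 5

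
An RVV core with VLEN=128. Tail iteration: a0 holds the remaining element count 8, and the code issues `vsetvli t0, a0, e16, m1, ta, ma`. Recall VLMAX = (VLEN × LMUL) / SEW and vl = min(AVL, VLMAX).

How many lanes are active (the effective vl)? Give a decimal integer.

vl = 8

VLMAX = (128 × 1) / 16 = 8 lanes
AVL=8 ≤ VLMAX=8, so vl = 8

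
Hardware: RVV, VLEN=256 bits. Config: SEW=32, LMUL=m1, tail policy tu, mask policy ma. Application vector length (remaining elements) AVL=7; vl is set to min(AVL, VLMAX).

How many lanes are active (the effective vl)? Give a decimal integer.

VLMAX = (256 × 1) / 32 = 8 lanes
AVL=7 ≤ VLMAX=8, so vl = 7

vl = 7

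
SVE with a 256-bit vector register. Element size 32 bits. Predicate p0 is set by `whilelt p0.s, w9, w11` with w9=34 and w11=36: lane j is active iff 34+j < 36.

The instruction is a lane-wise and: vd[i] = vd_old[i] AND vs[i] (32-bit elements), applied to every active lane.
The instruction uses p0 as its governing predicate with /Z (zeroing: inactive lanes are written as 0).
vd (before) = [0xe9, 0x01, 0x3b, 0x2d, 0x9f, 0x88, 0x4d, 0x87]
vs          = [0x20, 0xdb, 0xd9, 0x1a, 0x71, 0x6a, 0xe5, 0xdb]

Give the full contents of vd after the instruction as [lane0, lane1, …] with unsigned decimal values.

lane count: 256 div 32 = 8
active while 34+j < 36, i.e. j ∈ [0,2) capped at 8 ⇒ 2
[0] and(0xe9,0x20) = 0x20
[1] and(0x01,0xdb) = 0x01
[2] tail/zero = 0x00
[3] tail/zero = 0x00
[4] tail/zero = 0x00
[5] tail/zero = 0x00
[6] tail/zero = 0x00
[7] tail/zero = 0x00

vd = [32, 1, 0, 0, 0, 0, 0, 0]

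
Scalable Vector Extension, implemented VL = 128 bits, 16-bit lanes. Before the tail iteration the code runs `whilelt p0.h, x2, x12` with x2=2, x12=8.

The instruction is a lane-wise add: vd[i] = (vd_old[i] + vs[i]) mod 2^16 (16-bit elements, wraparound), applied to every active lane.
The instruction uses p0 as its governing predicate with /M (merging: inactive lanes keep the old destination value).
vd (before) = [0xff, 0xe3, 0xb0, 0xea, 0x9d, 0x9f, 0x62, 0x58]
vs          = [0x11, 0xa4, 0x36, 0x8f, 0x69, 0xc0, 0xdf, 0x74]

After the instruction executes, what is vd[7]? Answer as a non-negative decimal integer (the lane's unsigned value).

vd[7] = 88

128-bit reg / 16-bit elem → 8 lanes
active while 2+j < 8, i.e. j ∈ [0,6) capped at 8 ⇒ 6
lane  0: add(0xff,0x11) ⇒ 0x110
lane  1: add(0xe3,0xa4) ⇒ 0x187
lane  2: add(0xb0,0x36) ⇒ 0xe6
lane  3: add(0xea,0x8f) ⇒ 0x179
lane  4: add(0x9d,0x69) ⇒ 0x106
lane  5: add(0x9f,0xc0) ⇒ 0x15f
lane  6: tail/keep ⇒ 0x62
lane  7: tail/keep ⇒ 0x58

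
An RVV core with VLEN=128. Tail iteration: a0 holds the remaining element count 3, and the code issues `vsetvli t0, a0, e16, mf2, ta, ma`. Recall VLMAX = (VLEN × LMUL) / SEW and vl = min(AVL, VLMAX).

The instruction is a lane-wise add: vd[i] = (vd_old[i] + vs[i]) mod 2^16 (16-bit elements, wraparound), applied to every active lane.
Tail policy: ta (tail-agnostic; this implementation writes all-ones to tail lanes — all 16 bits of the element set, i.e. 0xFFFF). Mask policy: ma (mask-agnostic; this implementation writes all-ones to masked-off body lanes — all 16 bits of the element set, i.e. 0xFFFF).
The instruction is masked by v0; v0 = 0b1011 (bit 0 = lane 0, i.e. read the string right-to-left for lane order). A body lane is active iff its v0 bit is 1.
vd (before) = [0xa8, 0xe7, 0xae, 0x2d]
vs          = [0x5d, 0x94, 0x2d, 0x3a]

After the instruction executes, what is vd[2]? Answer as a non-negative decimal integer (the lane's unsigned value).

VLMAX = (128 × 1/2) / 16 = 4 lanes
vl ← min(3, 4) = 3
lane  0: add(0xa8,0x5d) ⇒ 0x105
lane  1: add(0xe7,0x94) ⇒ 0x17b
lane  2: mask-off/ones ⇒ 0xffff
lane  3: tail/ones ⇒ 0xffff

vd[2] = 65535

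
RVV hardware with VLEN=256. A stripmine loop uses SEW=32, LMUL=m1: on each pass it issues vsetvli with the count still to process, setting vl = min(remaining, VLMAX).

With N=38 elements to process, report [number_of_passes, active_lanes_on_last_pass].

[iterations, last_vl] = [5, 6]

VLMAX = VLEN×LMUL/SEW = 256×1/32 = 8
iterations = ceil(38/8) = 5; final-pass vl = 6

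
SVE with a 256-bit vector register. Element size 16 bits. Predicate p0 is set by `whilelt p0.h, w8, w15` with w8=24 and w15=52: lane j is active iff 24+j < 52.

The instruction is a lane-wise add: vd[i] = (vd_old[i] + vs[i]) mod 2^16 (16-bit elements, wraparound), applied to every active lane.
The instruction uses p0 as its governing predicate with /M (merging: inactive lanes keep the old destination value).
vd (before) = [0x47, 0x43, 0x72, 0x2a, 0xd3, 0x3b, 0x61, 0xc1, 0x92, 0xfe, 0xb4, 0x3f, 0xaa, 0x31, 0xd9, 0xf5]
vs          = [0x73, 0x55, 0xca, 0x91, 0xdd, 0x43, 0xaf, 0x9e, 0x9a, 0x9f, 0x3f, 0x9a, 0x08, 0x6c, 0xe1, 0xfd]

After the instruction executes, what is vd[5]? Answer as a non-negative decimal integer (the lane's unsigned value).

vd[5] = 126

register lanes = 256/16 = 16
p0[j] = (24+j < 52); true for j=0..15 → 16 lanes set
vd[0] add(0x47,0x73) -> 0xba
vd[1] add(0x43,0x55) -> 0x98
vd[2] add(0x72,0xca) -> 0x13c
vd[3] add(0x2a,0x91) -> 0xbb
vd[4] add(0xd3,0xdd) -> 0x1b0
vd[5] add(0x3b,0x43) -> 0x7e
vd[6] add(0x61,0xaf) -> 0x110
vd[7] add(0xc1,0x9e) -> 0x15f
vd[8] add(0x92,0x9a) -> 0x12c
vd[9] add(0xfe,0x9f) -> 0x19d
vd[10] add(0xb4,0x3f) -> 0xf3
vd[11] add(0x3f,0x9a) -> 0xd9
vd[12] add(0xaa,0x08) -> 0xb2
vd[13] add(0x31,0x6c) -> 0x9d
vd[14] add(0xd9,0xe1) -> 0x1ba
vd[15] add(0xf5,0xfd) -> 0x1f2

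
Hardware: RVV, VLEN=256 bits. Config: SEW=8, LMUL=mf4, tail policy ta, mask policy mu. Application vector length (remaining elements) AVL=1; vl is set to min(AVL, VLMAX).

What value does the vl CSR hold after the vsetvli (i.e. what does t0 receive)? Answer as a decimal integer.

vl = 1

lanes per group: 256·1/4/8 = 8
AVL=1 ≤ VLMAX=8, so vl = 1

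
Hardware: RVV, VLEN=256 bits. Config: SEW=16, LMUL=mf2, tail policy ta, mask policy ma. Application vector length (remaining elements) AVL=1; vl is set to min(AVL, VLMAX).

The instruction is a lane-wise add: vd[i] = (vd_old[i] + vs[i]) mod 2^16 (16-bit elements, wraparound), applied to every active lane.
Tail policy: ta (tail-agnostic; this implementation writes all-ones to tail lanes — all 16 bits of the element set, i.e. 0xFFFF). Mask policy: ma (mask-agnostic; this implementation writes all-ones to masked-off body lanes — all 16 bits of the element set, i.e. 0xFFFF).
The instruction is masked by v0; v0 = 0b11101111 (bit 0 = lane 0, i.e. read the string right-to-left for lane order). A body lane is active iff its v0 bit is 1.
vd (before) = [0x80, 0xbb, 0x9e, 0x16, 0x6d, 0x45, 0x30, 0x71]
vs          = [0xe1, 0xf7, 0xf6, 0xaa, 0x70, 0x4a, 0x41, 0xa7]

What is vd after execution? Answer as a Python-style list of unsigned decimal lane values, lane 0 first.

VLMAX = VLEN×LMUL/SEW = 256×1/2/16 = 8
vl ← min(1, 8) = 1
[0] add(0x80,0xe1) = 0x161
[1] tail/ones = 0xffff
[2] tail/ones = 0xffff
[3] tail/ones = 0xffff
[4] tail/ones = 0xffff
[5] tail/ones = 0xffff
[6] tail/ones = 0xffff
[7] tail/ones = 0xffff

vd = [353, 65535, 65535, 65535, 65535, 65535, 65535, 65535]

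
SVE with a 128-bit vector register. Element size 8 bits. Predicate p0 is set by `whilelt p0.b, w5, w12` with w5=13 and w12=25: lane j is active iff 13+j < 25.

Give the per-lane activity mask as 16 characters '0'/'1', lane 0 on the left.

lane count: 128 div 8 = 16
whilelt: lane j active iff 13+j < 25 → j < 12 → 12 active
bits (lane 0 leftmost): 1111111111110000

predicate = 1111111111110000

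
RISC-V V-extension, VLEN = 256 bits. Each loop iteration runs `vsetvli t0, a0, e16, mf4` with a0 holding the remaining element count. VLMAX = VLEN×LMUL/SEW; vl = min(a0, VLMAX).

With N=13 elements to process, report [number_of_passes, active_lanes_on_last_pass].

VLMAX = (256 × 1/4) / 16 = 4 lanes
iterations = ceil(13/4) = 4; final-pass vl = 1

[iterations, last_vl] = [4, 1]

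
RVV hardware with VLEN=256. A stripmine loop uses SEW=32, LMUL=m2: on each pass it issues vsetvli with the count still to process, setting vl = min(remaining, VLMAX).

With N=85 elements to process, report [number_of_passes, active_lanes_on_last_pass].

[iterations, last_vl] = [6, 5]

VLMAX = (256 × 2) / 32 = 16 lanes
85 elements at 16/iter → 6 passes, remainder 5 on the last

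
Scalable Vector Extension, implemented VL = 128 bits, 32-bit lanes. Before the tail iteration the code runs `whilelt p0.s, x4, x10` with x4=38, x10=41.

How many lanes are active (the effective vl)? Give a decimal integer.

128-bit reg / 32-bit elem → 4 lanes
whilelt: lane j active iff 38+j < 41 → j < 3 → 3 active

vl = 3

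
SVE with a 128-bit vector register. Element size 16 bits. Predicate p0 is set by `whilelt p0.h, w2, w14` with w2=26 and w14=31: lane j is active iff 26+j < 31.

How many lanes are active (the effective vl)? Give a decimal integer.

128-bit reg / 16-bit elem → 8 lanes
active while 26+j < 31, i.e. j ∈ [0,5) capped at 8 ⇒ 5

vl = 5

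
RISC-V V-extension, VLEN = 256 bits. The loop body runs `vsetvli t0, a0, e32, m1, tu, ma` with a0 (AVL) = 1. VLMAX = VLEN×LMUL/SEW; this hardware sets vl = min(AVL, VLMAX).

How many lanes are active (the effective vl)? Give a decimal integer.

VLMAX = (256 × 1) / 32 = 8 lanes
AVL=1 ≤ VLMAX=8, so vl = 1

vl = 1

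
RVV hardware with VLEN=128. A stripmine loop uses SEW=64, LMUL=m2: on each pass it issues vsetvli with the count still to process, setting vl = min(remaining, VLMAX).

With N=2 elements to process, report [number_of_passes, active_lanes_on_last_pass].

[iterations, last_vl] = [1, 2]

VLMAX = (128 × 2) / 64 = 4 lanes
N=2: ⌈2/4⌉ = 1 iters; last vl = 2 − 0×4 = 2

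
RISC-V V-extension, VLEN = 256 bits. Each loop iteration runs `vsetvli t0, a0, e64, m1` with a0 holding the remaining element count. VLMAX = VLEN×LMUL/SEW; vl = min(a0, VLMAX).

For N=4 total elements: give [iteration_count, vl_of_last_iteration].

[iterations, last_vl] = [1, 4]

VLMAX = (256 × 1) / 64 = 4 lanes
iterations = ceil(4/4) = 1; final-pass vl = 4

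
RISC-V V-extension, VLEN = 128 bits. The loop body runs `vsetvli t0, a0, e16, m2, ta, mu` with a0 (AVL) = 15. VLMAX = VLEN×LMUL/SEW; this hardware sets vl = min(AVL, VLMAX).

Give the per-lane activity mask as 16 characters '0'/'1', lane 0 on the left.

predicate = 1111111111111110

lanes per group: 128·2/16 = 16
vl ← min(15, 16) = 15
bits (lane 0 leftmost): 1111111111111110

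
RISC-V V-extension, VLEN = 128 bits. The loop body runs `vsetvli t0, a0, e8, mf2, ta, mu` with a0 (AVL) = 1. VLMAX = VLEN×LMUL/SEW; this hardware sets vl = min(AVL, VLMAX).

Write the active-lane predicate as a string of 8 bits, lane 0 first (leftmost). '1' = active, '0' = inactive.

predicate = 10000000

VLMAX = (128 × 1/2) / 8 = 8 lanes
vl ← min(1, 8) = 1
bits (lane 0 leftmost): 10000000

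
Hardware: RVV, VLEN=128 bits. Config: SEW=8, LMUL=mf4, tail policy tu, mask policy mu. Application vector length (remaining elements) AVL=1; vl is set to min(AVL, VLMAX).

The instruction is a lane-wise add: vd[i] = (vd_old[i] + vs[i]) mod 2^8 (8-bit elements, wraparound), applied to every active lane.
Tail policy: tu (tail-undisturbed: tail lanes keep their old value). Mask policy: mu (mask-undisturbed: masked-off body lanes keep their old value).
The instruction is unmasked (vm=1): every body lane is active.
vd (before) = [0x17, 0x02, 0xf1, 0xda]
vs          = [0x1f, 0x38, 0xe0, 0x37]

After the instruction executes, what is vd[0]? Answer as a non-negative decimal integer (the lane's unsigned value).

vd[0] = 54

VLMAX = (128 × 1/4) / 8 = 4 lanes
vl = min(AVL, VLMAX) = min(1, 4) = 1
vd[0] add(0x17,0x1f) -> 0x36
vd[1] tail/keep -> 0x02
vd[2] tail/keep -> 0xf1
vd[3] tail/keep -> 0xda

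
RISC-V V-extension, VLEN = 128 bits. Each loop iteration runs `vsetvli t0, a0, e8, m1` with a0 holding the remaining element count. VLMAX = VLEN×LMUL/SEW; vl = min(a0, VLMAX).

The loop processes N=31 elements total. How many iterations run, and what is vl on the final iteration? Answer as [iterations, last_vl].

[iterations, last_vl] = [2, 15]

lanes per group: 128·1/8 = 16
iterations = ceil(31/16) = 2; final-pass vl = 15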